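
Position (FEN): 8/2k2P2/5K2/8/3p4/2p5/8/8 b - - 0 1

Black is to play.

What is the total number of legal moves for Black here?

10

Black to move; king on c7.
In check: no.
Legal moves: Kd8, Kc8, Kb8, Kd7, Kb7, Kd6, Kc6, Kb6, d3, c2.
Count: 10.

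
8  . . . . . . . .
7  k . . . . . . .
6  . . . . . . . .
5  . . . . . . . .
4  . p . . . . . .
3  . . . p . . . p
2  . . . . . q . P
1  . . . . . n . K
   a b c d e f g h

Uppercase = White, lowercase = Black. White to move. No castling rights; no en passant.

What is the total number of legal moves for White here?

White to move; king on h1.
In check: no.
Legal moves: none.
Count: 0.

0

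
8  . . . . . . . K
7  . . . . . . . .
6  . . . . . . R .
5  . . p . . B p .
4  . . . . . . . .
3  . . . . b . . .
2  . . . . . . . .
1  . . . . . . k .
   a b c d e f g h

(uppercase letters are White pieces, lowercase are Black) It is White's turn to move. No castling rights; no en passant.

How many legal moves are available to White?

White to move; king on h8.
In check: no.
Legal moves: Kg8, Kh7, Kg7, Rg8, Rg7, Rh6, Rf6, Re6, Rd6, Rc6, Rb6, Ra6, Rxg5+, Bc8, Bd7, Be6, Bg4, Be4, Bh3, Bd3, Bc2, Bb1.
Count: 22.

22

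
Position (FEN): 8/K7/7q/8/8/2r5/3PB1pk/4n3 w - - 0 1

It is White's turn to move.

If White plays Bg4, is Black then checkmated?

no

After Bg4: black king on h2; in check: no.
Black is not in check, so this cannot be checkmate.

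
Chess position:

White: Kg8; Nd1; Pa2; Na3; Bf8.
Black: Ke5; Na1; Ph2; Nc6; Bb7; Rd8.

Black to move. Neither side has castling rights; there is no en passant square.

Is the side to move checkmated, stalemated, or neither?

neither

Black to move; black king on e5.
In check: no.
Legal moves for Black include: Rxf8+, Re8, Rc8, Rb8, Ra8, Rd7, Rd6, Rd5, Rd4, Rd3, Rd2, Rxd1, Bc8, Ba8, Ba6, Nb8, Ne7+, Na7, ... (list truncated; more exist).
Black has legal moves and is not in check → neither.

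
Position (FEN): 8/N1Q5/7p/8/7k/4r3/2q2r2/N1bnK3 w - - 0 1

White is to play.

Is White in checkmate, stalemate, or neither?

White to move; white king on e1.
In check: yes, from the black rook on e3.
King squares — d1: attacked by Qc2; f1: attacked by Rf2; d2: attacked by Bc1; e2: attacked by Qc2; f2: attacked by Nd1.
Legal moves for White: none.
In check with no legal moves → checkmate.

checkmate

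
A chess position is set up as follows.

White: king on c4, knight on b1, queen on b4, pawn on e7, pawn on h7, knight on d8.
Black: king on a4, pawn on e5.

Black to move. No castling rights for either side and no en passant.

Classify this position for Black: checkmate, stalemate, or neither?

checkmate

Black to move; black king on a4.
In check: yes, from the white queen on b4.
King squares — a3: attacked by Nb1; b3: attacked by Qb4; b4: attacked by Kc4; a5: attacked by Qb4; b5: attacked by Qb4.
Legal moves for Black: none.
In check with no legal moves → checkmate.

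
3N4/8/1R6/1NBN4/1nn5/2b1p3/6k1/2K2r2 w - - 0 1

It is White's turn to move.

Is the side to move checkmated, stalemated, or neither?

checkmate

White to move; white king on c1.
In check: yes, from the black rook on f1.
King squares — b1: attacked by Rf1; d1: attacked by Rf1; b2: attacked by Bc3; c2: attacked by Nb4; d2: attacked by Bc3.
Legal moves for White: none.
In check with no legal moves → checkmate.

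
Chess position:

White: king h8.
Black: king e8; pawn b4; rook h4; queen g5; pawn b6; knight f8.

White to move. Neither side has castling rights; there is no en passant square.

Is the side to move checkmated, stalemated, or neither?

White to move; white king on h8.
In check: yes, from the black rook on h4.
King squares — g7: attacked by Qg5; h7: attacked by Rh4; g8: attacked by Qg5.
Legal moves for White: none.
In check with no legal moves → checkmate.

checkmate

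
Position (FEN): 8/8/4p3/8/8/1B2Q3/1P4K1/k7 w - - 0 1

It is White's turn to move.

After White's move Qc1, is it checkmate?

yes

After Qc1: black king on a1; in check: yes, from the white queen on c1.
King squares — b1: attacked by Qc1; a2: attacked by Bb3; b2: attacked by Qc1.
Black has no legal moves → checkmate.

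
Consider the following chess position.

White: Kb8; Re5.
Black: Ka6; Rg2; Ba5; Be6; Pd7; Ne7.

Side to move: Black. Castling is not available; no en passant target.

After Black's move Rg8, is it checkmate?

yes

After Rg8: white king on b8; in check: yes, from the black rook on g8.
King squares — a7: attacked by Ka6; b7: attacked by Ka6; c7: attacked by Ba5; a8: attacked by Rg8; c8: attacked by Ne7.
White has no legal moves → checkmate.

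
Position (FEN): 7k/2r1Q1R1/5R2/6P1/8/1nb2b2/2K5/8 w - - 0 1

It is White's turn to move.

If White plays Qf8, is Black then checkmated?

yes

After Qf8: black king on h8; in check: yes, from the white queen on f8.
King squares — g7: attacked by Qf8; h7: attacked by Rg7; g8: attacked by Rg7.
Black has no legal moves → checkmate.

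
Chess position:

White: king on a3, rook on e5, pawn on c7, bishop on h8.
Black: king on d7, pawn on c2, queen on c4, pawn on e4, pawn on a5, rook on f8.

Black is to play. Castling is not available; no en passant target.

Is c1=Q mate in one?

After c1=Q: white king on a3; in check: yes, from the black queen on c1.
King squares — a2: attacked by Qc4; b2: attacked by Qc1; b3: attacked by Qc4; a4: attacked by Qc4; b4: attacked by Qc4.
White has no legal moves → checkmate.

yes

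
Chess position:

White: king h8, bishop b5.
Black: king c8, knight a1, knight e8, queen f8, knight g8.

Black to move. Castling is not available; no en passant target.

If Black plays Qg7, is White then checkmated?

yes

After Qg7: white king on h8; in check: yes, from the black queen on g7.
King squares — g7: attacked by Ne8; h7: attacked by Qg7; g8: attacked by Qg7.
White has no legal moves → checkmate.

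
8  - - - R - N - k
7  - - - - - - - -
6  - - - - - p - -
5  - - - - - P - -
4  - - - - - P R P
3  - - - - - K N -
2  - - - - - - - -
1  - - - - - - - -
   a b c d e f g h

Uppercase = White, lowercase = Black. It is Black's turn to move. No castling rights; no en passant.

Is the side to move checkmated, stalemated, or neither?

Black to move; black king on h8.
In check: no.
King squares — g7: attacked by Rg4; h7: attacked by Nf8; g8: attacked by Rg4.
Legal moves for Black: none.
Not in check and no legal moves → stalemate.

stalemate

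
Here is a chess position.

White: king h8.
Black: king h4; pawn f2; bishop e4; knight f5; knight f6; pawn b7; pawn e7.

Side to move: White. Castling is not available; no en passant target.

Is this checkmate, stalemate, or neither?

stalemate

White to move; white king on h8.
In check: no.
King squares — g7: attacked by Nf5; h7: attacked by Nf6; g8: attacked by Nf6.
Legal moves for White: none.
Not in check and no legal moves → stalemate.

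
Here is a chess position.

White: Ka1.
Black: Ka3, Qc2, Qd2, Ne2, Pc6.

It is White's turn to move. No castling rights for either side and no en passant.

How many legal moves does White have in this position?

0

White to move; king on a1.
In check: no.
Legal moves: none.
Count: 0.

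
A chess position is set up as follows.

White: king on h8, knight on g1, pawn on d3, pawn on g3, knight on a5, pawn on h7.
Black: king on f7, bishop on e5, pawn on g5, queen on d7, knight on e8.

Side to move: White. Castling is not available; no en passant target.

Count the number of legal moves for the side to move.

White to move; king on h8.
In check: yes, from the black bishop on e5.
Legal moves: none.
Count: 0.

0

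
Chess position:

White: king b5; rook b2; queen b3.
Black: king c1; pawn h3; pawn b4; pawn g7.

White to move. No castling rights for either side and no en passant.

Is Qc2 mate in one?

yes

After Qc2: black king on c1; in check: yes, from the white queen on c2.
King squares — b1: attacked by Rb2; d1: attacked by Qc2; b2: attacked by Qc2; c2: attacked by Rb2; d2: attacked by Qc2.
Black has no legal moves → checkmate.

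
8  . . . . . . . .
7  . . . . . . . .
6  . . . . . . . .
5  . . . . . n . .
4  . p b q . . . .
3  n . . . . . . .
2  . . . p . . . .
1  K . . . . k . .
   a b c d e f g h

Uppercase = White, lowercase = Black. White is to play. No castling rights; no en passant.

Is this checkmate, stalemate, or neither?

White to move; white king on a1.
In check: yes, from the black queen on d4.
King squares — b1: attacked by Na3; a2: attacked by Bc4; b2: attacked by Qd4.
Legal moves for White: none.
In check with no legal moves → checkmate.

checkmate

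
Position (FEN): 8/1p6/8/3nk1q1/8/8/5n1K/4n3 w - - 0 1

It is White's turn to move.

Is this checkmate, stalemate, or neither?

stalemate

White to move; white king on h2.
In check: no.
King squares — g1: attacked by Qg5; h1: attacked by Nf2; g2: attacked by Ne1; g3: attacked by Qg5; h3: attacked by Nf2.
Legal moves for White: none.
Not in check and no legal moves → stalemate.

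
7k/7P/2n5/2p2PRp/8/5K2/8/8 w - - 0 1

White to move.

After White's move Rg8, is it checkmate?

After Rg8: black king on h8; in check: yes, from the white rook on g8.
Black has 1 legal reply: Kxh7.
In check but a legal move exists → not checkmate.

no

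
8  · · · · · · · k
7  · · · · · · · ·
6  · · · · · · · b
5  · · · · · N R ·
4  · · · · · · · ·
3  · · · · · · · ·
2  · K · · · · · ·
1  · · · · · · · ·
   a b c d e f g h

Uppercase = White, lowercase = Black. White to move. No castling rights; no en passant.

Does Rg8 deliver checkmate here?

After Rg8: black king on h8; in check: yes, from the white rook on g8.
Black has 2 legal replies: Kxg8, Kh7.
In check but a legal move exists → not checkmate.

no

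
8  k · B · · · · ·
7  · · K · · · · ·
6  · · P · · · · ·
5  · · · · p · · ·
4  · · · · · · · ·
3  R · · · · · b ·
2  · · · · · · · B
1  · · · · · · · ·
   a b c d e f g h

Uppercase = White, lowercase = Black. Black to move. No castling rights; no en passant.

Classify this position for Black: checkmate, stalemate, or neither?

Black to move; black king on a8.
In check: yes, from the white rook on a3.
King squares — a7: attacked by Ra3; b7: attacked by Pc6; b8: attacked by Kc7.
Legal moves for Black: none.
In check with no legal moves → checkmate.

checkmate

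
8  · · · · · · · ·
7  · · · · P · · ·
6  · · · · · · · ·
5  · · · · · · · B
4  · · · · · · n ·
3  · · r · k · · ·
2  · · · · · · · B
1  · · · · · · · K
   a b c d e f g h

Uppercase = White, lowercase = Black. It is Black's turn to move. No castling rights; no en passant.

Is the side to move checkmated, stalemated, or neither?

neither

Black to move; black king on e3.
In check: no.
Legal moves for Black include: Nh6, Nf6, Ne5, Nxh2, Nf2+, Ke4, Kd4, Kf3, Kd3, Kf2, Ke2, Kd2, Rc8, Rc7, Rc6, Rc5, Rc4, Rd3, ... (list truncated; more exist).
Black has legal moves and is not in check → neither.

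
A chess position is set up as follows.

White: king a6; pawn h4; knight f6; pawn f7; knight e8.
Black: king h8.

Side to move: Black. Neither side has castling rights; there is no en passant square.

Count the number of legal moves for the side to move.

Black to move; king on h8.
In check: no.
Legal moves: none.
Count: 0.

0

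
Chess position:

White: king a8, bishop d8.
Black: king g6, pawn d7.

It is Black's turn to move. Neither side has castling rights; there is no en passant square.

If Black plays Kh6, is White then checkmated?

no

After Kh6: white king on a8; in check: no.
White is not in check, so this cannot be checkmate.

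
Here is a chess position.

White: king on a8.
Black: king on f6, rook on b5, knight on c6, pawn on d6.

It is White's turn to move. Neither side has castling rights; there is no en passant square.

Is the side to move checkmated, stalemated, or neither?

stalemate

White to move; white king on a8.
In check: no.
King squares — a7: attacked by Nc6; b7: attacked by Rb5; b8: attacked by Rb5.
Legal moves for White: none.
Not in check and no legal moves → stalemate.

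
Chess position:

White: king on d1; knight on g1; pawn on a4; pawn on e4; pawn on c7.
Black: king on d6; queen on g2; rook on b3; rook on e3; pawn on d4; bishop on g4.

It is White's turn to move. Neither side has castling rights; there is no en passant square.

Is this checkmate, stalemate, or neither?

neither

White to move; white king on d1.
In check: yes, from the black bishop on g4.
King squares — c1: available; e1: attacked by Re3; c2: attacked by Qg2; d2: attacked by Qg2; e2: attacked by Qg2.
Legal moves for White: Kc1, Nf3, Ne2.
White is in check but has 3 legal moves → neither.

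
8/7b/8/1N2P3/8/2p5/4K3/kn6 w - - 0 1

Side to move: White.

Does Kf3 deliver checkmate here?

no

After Kf3: black king on a1; in check: no.
Black is not in check, so this cannot be checkmate.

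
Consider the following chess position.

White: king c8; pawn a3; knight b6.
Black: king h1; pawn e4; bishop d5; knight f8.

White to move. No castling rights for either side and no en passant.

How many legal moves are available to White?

9

White to move; king on c8.
In check: no.
Legal moves: Kd8, Kb8, Kc7, Na8, Nd7, Nxd5, Nc4, Na4, a4.
Count: 9.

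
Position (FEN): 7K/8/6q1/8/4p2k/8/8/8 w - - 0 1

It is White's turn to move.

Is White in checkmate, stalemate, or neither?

stalemate

White to move; white king on h8.
In check: no.
King squares — g7: attacked by Qg6; h7: attacked by Qg6; g8: attacked by Qg6.
Legal moves for White: none.
Not in check and no legal moves → stalemate.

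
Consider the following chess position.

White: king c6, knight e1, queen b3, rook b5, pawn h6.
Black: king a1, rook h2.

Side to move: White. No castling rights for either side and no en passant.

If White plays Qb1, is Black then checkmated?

After Qb1: black king on a1; in check: yes, from the white queen on b1.
King squares — b1: attacked by Rb5; a2: attacked by Qb1; b2: attacked by Qb1.
Black has no legal moves → checkmate.

yes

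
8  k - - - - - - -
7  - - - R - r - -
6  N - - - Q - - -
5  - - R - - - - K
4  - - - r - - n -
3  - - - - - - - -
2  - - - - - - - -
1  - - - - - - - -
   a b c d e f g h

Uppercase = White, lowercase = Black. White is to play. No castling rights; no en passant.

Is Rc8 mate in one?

After Rc8: black king on a8; in check: yes, from the white rook on c8.
King squares — a7: attacked by Rd7; b7: attacked by Rd7; b8: attacked by Na6.
Black has no legal moves → checkmate.

yes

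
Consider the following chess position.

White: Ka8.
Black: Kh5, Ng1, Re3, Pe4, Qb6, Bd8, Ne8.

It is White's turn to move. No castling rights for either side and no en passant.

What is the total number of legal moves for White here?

0

White to move; king on a8.
In check: no.
Legal moves: none.
Count: 0.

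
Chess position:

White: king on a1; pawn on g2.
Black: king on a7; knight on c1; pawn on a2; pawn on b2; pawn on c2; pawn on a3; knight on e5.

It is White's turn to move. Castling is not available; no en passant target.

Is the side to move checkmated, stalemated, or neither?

White to move; white king on a1.
In check: yes, from the black pawn on b2.
King squares — b1: attacked by Pa2; a2: attacked by Nc1; b2: attacked by Pa3.
Legal moves for White: none.
In check with no legal moves → checkmate.

checkmate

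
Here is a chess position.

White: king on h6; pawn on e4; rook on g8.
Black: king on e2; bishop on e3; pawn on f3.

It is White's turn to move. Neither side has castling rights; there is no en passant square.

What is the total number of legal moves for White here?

5

White to move; king on h6.
In check: yes, from the black bishop on e3.
Legal moves: Kh7, Kg7, Kg6, Kh5, Rg5.
Count: 5.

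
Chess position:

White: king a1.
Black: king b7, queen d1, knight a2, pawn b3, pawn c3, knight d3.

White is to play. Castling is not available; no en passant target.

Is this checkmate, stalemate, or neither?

checkmate

White to move; white king on a1.
In check: yes, from the black queen on d1.
King squares — b1: attacked by Qd1; a2: attacked by Pb3; b2: attacked by Pc3.
Legal moves for White: none.
In check with no legal moves → checkmate.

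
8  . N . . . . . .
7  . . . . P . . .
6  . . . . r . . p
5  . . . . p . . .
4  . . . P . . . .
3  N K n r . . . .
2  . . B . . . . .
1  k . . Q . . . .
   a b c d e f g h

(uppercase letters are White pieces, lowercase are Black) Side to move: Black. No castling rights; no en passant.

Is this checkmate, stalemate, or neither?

neither

Black to move; black king on a1.
In check: yes, from the white queen on d1.
King squares — b1: attacked by Qd1; a2: attacked by Kb3; b2: attacked by Kb3.
Legal moves for Black: Rxd1, Nxd1+, Nb1+.
Black is in check but has 3 legal moves → neither.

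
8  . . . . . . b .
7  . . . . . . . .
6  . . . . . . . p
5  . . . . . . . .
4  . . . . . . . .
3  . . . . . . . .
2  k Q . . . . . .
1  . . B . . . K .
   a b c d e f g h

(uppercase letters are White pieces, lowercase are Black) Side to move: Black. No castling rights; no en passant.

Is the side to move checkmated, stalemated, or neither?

checkmate

Black to move; black king on a2.
In check: yes, from the white queen on b2.
King squares — a1: attacked by Qb2; b1: attacked by Qb2; b2: attacked by Bc1; a3: attacked by Qb2; b3: attacked by Qb2.
Legal moves for Black: none.
In check with no legal moves → checkmate.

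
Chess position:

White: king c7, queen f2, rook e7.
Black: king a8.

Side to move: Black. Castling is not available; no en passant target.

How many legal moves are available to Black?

0

Black to move; king on a8.
In check: no.
Legal moves: none.
Count: 0.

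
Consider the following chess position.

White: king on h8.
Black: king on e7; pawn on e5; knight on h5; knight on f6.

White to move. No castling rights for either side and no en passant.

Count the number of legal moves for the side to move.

White to move; king on h8.
In check: no.
Legal moves: none.
Count: 0.

0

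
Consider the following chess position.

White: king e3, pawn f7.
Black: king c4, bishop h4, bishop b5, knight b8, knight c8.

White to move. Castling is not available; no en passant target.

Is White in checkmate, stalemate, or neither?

White to move; white king on e3.
In check: no.
Legal moves for White: Kf4, Ke4, Kf3, Ke2, Kd2, f8=Q, f8=R, f8=B, f8=N.
White has 9 legal moves and is not in check → neither.

neither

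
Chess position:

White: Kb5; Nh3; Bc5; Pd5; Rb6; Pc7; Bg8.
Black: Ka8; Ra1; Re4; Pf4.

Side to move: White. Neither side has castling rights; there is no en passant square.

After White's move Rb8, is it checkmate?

yes

After Rb8: black king on a8; in check: yes, from the white rook on b8.
King squares — a7: attacked by Bc5; b7: attacked by Rb8; b8: attacked by Pc7.
Black has no legal moves → checkmate.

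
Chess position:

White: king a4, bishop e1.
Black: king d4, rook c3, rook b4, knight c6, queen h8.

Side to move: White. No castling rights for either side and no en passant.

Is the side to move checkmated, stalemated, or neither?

checkmate

White to move; white king on a4.
In check: yes, from the black rook on b4.
King squares — a3: attacked by Rc3; b3: attacked by Rc3; b4: attacked by Nc6; a5: attacked by Nc6; b5: attacked by Rb4.
Legal moves for White: none.
In check with no legal moves → checkmate.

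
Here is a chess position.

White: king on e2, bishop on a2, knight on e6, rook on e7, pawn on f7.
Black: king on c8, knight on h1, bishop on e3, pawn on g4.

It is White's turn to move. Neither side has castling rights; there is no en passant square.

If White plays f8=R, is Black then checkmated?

yes

After f8=R: black king on c8; in check: yes, from the white rook on f8.
King squares — b7: attacked by Re7; c7: attacked by Ne6; d7: attacked by Re7; b8: attacked by Rf8; d8: attacked by Ne6.
Black has no legal moves → checkmate.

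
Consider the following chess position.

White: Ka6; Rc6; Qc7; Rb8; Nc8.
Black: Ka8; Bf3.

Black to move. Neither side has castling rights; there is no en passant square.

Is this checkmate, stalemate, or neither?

Black to move; black king on a8.
In check: yes, from the white rook on b8.
King squares — a7: attacked by Ka6; b7: attacked by Ka6; b8: attacked by Qc7.
Legal moves for Black: none.
In check with no legal moves → checkmate.

checkmate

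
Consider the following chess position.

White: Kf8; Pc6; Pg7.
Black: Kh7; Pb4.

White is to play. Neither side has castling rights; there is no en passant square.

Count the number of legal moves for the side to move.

8

White to move; king on f8.
In check: no.
Legal moves: Ke8, Kf7, Ke7, g8=Q+, g8=R, g8=B+, g8=N, c7.
Count: 8.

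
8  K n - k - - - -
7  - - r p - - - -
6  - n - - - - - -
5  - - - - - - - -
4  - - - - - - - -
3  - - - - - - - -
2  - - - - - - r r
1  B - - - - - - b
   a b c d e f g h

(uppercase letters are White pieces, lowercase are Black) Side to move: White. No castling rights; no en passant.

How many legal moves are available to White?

White to move; king on a8.
In check: yes, from the black knight on b6.
Legal moves: Kxb8.
Count: 1.

1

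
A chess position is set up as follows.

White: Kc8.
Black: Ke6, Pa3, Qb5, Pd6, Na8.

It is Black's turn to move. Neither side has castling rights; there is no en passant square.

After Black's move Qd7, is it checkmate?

After Qd7: white king on c8; in check: yes, from the black queen on d7.
White has 1 legal reply: Kb8.
In check but a legal move exists → not checkmate.

no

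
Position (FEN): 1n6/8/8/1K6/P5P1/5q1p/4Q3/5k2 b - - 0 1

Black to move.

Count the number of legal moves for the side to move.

3

Black to move; king on f1.
In check: yes, from the white queen on e2.
Legal moves: Kxe2, Kg1, Qxe2+.
Count: 3.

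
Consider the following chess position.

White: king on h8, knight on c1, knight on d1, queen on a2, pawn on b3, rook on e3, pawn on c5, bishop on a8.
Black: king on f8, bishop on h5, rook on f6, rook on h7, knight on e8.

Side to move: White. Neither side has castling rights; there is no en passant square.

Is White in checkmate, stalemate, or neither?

White to move; white king on h8.
In check: yes, from the black rook on h7.
King squares — g7: attacked by Rh7; h7: available; g8: attacked by Kf8.
Legal moves for White: Kxh7.
White is in check but has 1 legal move → neither.

neither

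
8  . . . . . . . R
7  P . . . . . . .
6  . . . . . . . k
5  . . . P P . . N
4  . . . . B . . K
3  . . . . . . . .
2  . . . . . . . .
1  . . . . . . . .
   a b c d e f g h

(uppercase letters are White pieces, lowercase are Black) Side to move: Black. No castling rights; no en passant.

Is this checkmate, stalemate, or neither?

checkmate

Black to move; black king on h6.
In check: yes, from the white rook on h8.
King squares — g5: attacked by Kh4; h5: attacked by Kh4; g6: attacked by Be4; g7: attacked by Nh5; h7: attacked by Be4.
Legal moves for Black: none.
In check with no legal moves → checkmate.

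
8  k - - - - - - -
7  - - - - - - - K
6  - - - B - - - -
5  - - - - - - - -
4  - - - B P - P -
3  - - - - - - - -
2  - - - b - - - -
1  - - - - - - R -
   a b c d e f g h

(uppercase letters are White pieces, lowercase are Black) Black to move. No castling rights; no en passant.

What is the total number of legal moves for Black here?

Black to move; king on a8.
In check: no.
Legal moves: Kb7, Bh6, Bg5, Ba5, Bf4, Bb4, Be3, Bc3, Be1, Bc1.
Count: 10.

10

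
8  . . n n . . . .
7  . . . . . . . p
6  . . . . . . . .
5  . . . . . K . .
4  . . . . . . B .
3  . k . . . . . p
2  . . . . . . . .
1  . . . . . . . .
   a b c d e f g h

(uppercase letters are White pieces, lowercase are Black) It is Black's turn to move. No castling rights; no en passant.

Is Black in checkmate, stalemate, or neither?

neither

Black to move; black king on b3.
In check: no.
Legal moves for Black include: Nf7, Nb7, Ne6, Nc6, Ne7+, Na7, Nd6+, Nb6, Kc4, Kb4, Ka4, Kc3, Ka3, Kc2, Kb2, Ka2, h6, h2, ... (list truncated; more exist).
Black has legal moves and is not in check → neither.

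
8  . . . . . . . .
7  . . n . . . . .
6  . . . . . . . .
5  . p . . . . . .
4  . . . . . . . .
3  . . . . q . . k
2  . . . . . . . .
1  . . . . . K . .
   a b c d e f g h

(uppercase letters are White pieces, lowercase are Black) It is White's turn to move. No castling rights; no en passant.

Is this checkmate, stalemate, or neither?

stalemate

White to move; white king on f1.
In check: no.
King squares — e1: attacked by Qe3; g1: attacked by Qe3; e2: attacked by Qe3; f2: attacked by Qe3; g2: attacked by Kh3.
Legal moves for White: none.
Not in check and no legal moves → stalemate.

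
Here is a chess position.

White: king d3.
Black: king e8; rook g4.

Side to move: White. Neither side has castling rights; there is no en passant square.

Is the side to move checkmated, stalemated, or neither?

White to move; white king on d3.
In check: no.
Legal moves for White: Ke3, Kc3, Ke2, Kd2, Kc2.
White has 5 legal moves and is not in check → neither.

neither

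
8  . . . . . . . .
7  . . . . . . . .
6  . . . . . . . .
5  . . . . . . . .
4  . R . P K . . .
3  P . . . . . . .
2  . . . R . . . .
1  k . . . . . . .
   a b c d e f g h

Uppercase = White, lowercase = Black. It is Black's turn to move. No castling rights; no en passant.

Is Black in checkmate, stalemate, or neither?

stalemate

Black to move; black king on a1.
In check: no.
King squares — b1: attacked by Rb4; a2: attacked by Rd2; b2: attacked by Rd2.
Legal moves for Black: none.
Not in check and no legal moves → stalemate.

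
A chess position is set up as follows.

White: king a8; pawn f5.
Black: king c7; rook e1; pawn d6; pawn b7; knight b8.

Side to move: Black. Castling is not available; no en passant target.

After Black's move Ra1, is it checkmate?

After Ra1: white king on a8; in check: yes, from the black rook on a1.
King squares — a7: attacked by Ra1; b7: attacked by Kc7; b8: attacked by Kc7.
White has no legal moves → checkmate.

yes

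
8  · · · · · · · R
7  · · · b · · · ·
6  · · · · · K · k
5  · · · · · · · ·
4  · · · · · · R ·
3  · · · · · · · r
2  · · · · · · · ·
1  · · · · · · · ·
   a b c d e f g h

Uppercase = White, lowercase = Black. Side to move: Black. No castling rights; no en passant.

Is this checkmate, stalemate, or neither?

checkmate

Black to move; black king on h6.
In check: yes, from the white rook on h8.
King squares — g5: attacked by Rg4; h5: attacked by Rh8; g6: attacked by Rg4; g7: attacked by Rg4; h7: attacked by Rh8.
Legal moves for Black: none.
In check with no legal moves → checkmate.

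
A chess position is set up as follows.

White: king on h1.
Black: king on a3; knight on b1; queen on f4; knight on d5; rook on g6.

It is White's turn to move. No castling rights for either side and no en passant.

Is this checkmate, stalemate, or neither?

stalemate

White to move; white king on h1.
In check: no.
King squares — g1: attacked by Rg6; g2: attacked by Rg6; h2: attacked by Qf4.
Legal moves for White: none.
Not in check and no legal moves → stalemate.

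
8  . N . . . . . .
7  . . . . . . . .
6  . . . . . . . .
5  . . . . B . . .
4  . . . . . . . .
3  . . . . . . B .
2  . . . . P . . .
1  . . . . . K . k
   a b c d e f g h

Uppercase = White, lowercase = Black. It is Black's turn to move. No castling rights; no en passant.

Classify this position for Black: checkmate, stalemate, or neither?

stalemate

Black to move; black king on h1.
In check: no.
King squares — g1: attacked by Kf1; g2: attacked by Kf1; h2: attacked by Bg3.
Legal moves for Black: none.
Not in check and no legal moves → stalemate.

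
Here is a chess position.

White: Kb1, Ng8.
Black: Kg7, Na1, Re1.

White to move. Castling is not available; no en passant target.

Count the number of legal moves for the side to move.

2

White to move; king on b1.
In check: yes, from the black rook on e1.
Legal moves: Kb2, Ka2.
Count: 2.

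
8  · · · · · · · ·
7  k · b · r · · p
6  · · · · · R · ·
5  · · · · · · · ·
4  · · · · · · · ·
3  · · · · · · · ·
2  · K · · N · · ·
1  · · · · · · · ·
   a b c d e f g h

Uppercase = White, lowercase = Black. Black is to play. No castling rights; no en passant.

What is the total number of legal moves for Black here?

Black to move; king on a7.
In check: no.
Legal moves: Re8, Rg7, Rf7, Rd7, Re6, Re5, Re4, Re3, Rxe2+, Bd8, Bb8, Bd6, Bb6, Be5+, Ba5, Bf4, Bg3, Bh2, Kb8, Ka8, Kb7, h6, h5.
Count: 23.

23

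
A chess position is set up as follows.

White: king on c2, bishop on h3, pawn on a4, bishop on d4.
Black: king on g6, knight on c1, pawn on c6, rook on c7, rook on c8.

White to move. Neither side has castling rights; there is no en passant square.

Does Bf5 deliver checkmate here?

no

After Bf5: black king on g6; in check: yes, from the white bishop on f5.
Black has 5 legal replies: Kf7, Kh6, Kh5, Kg5, Kxf5.
In check but a legal move exists → not checkmate.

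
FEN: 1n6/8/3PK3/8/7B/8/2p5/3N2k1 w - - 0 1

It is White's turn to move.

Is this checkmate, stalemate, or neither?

neither

White to move; white king on e6.
In check: no.
Legal moves for White: Kf7, Ke7, Kf6, Kf5, Ke5, Kd5, Bd8, Be7, Bf6, Bg5, Bg3, Bf2+, Be1, Ne3, Nc3, Nf2, Nb2, d7.
White has 18 legal moves and is not in check → neither.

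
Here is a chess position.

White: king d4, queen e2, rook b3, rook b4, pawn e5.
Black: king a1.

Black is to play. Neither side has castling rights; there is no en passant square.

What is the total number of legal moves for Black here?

Black to move; king on a1.
In check: no.
Legal moves: none.
Count: 0.

0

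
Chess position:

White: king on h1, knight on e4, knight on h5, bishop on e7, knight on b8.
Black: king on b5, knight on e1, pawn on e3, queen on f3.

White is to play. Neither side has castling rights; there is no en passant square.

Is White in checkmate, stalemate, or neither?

White to move; white king on h1.
In check: yes, from the black queen on f3.
King squares — g1: available; g2: attacked by Ne1; h2: available.
Legal moves for White: Kh2, Kg1.
White is in check but has 2 legal moves → neither.

neither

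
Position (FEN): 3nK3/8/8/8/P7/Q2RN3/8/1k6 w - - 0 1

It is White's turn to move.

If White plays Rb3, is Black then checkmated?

After Rb3: black king on b1; in check: yes, from the white rook on b3.
King squares — a1: attacked by Qa3; c1: attacked by Qa3; a2: attacked by Qa3; b2: attacked by Qa3; c2: attacked by Ne3.
Black has no legal moves → checkmate.

yes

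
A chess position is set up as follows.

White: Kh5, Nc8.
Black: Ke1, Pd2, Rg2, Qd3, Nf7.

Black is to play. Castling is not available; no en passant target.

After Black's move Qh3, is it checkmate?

yes

After Qh3: white king on h5; in check: yes, from the black queen on h3.
King squares — g4: attacked by Rg2; h4: attacked by Qh3; g5: attacked by Rg2; g6: attacked by Rg2; h6: attacked by Qh3.
White has no legal moves → checkmate.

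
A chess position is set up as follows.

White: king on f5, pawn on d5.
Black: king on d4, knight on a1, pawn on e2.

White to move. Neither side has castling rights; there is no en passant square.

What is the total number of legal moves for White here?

White to move; king on f5.
In check: no.
Legal moves: Kg6, Kf6, Ke6, Kg5, Kg4, Kf4, d6.
Count: 7.

7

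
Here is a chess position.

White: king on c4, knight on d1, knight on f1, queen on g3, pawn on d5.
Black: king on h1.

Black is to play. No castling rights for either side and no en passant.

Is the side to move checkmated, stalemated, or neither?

Black to move; black king on h1.
In check: no.
King squares — g1: attacked by Qg3; g2: attacked by Qg3; h2: attacked by Nf1.
Legal moves for Black: none.
Not in check and no legal moves → stalemate.

stalemate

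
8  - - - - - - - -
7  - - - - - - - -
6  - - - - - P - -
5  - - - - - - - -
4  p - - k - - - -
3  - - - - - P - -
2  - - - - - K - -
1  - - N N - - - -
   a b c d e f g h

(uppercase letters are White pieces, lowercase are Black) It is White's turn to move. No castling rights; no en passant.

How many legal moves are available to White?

White to move; king on f2.
In check: no.
Legal moves: Kg3, Kg2, Ke2, Kg1, Kf1, Ke1, Ne3, Nc3, Nb2, Nd3, Nb3+, Ne2+, Na2, f7, f4.
Count: 15.

15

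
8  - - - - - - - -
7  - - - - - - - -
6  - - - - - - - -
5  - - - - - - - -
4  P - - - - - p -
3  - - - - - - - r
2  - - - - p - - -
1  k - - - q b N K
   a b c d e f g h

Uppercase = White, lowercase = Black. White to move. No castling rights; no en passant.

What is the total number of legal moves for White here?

1

White to move; king on h1.
In check: yes, from the black rook on h3.
Legal moves: Nxh3.
Count: 1.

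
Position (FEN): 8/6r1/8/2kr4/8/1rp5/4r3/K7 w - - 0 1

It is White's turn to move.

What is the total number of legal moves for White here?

0

White to move; king on a1.
In check: no.
Legal moves: none.
Count: 0.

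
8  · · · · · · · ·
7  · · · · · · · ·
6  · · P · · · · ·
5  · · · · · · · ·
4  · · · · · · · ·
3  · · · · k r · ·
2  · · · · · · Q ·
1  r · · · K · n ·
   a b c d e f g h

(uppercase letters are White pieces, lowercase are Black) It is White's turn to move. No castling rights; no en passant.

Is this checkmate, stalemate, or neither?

White to move; white king on e1.
In check: yes, from the black rook on a1.
King squares — d1: attacked by Ra1; f1: attacked by Ra1; d2: attacked by Ke3; e2: attacked by Ng1; f2: attacked by Ke3.
Legal moves for White: none.
In check with no legal moves → checkmate.

checkmate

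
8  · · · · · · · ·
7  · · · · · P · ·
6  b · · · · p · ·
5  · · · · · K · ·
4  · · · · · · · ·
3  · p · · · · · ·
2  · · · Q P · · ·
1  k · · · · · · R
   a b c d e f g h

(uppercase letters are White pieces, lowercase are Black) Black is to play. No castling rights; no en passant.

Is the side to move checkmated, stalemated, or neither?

checkmate

Black to move; black king on a1.
In check: yes, from the white rook on h1.
King squares — b1: attacked by Rh1; a2: attacked by Qd2; b2: attacked by Qd2.
Legal moves for Black: none.
In check with no legal moves → checkmate.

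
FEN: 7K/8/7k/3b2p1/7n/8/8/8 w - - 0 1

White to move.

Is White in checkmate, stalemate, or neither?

White to move; white king on h8.
In check: no.
King squares — g7: attacked by Kh6; h7: attacked by Kh6; g8: attacked by Bd5.
Legal moves for White: none.
Not in check and no legal moves → stalemate.

stalemate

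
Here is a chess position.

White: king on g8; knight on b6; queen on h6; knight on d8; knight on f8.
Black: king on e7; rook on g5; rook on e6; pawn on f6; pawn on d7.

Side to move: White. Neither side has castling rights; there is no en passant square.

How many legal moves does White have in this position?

White to move; king on g8.
In check: yes, from the black rook on g5.
Legal moves: Kh8, Kh7, Ng6+, Qg7+, Qg6, Qxg5.
Count: 6.

6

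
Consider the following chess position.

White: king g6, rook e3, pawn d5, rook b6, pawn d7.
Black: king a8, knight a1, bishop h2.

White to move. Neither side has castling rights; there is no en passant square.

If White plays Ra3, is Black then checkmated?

yes

After Ra3: black king on a8; in check: yes, from the white rook on a3.
King squares — a7: attacked by Ra3; b7: attacked by Rb6; b8: attacked by Rb6.
Black has no legal moves → checkmate.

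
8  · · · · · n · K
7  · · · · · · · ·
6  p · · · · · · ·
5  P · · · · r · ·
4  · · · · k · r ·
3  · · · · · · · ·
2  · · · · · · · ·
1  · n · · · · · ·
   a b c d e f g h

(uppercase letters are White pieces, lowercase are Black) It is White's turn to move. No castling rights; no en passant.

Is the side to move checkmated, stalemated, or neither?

White to move; white king on h8.
In check: no.
King squares — g7: attacked by Rg4; h7: attacked by Nf8; g8: attacked by Rg4.
Legal moves for White: none.
Not in check and no legal moves → stalemate.

stalemate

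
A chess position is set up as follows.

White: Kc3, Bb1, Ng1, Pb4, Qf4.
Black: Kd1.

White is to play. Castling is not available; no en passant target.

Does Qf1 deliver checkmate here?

yes

After Qf1: black king on d1; in check: yes, from the white queen on f1.
King squares — c1: attacked by Qf1; e1: attacked by Qf1; c2: attacked by Bb1; d2: attacked by Kc3; e2: attacked by Qf1.
Black has no legal moves → checkmate.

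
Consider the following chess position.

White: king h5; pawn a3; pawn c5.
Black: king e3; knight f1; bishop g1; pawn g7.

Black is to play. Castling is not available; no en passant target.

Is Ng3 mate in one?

no

After Ng3: white king on h5; in check: yes, from the black knight on g3.
White has 4 legal replies: Kg6, Kg5, Kh4, Kg4.
In check but a legal move exists → not checkmate.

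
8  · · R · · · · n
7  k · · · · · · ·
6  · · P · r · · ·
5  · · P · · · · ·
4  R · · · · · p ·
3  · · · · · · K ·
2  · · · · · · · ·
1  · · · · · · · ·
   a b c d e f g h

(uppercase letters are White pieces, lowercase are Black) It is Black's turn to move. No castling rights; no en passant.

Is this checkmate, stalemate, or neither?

Black to move; black king on a7.
In check: yes, from the white rook on a4.
King squares — a6: attacked by Ra4; b6: attacked by Pc5; b7: attacked by Pc6; a8: attacked by Ra4; b8: attacked by Rc8.
Legal moves for Black: none.
In check with no legal moves → checkmate.

checkmate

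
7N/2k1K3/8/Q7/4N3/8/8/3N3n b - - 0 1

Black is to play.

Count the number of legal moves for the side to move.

4

Black to move; king on c7.
In check: yes, from the white queen on a5.
Legal moves: Kc8, Kb8, Kb7, Kc6.
Count: 4.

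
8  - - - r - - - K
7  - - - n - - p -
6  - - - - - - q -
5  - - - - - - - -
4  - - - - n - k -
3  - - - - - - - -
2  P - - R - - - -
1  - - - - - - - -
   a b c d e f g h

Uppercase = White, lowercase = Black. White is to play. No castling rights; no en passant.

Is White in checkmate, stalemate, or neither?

White to move; white king on h8.
In check: yes, from the black rook on d8.
King squares — g7: attacked by Qg6; h7: attacked by Qg6; g8: attacked by Rd8.
Legal moves for White: none.
In check with no legal moves → checkmate.

checkmate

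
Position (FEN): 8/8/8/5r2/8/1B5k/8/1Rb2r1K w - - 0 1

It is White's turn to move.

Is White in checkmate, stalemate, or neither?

checkmate

White to move; white king on h1.
In check: yes, from the black rook on f1.
King squares — g1: attacked by Rf1; g2: attacked by Kh3; h2: attacked by Kh3.
Legal moves for White: none.
In check with no legal moves → checkmate.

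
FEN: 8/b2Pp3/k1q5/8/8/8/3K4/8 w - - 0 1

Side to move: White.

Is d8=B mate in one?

After d8=B: black king on a6; in check: no.
Black is not in check, so this cannot be checkmate.

no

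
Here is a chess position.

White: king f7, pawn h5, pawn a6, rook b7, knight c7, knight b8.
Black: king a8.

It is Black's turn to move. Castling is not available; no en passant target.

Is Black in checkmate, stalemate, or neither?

checkmate

Black to move; black king on a8.
In check: yes, from the white knight on c7.
King squares — a7: attacked by Rb7; b7: attacked by Pa6; b8: attacked by Rb7.
Legal moves for Black: none.
In check with no legal moves → checkmate.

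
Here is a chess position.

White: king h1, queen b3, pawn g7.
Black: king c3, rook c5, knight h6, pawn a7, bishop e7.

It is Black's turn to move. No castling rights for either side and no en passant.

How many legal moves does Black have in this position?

3

Black to move; king on c3.
In check: yes, from the white queen on b3.
Legal moves: Kd4, Kxb3, Kd2.
Count: 3.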